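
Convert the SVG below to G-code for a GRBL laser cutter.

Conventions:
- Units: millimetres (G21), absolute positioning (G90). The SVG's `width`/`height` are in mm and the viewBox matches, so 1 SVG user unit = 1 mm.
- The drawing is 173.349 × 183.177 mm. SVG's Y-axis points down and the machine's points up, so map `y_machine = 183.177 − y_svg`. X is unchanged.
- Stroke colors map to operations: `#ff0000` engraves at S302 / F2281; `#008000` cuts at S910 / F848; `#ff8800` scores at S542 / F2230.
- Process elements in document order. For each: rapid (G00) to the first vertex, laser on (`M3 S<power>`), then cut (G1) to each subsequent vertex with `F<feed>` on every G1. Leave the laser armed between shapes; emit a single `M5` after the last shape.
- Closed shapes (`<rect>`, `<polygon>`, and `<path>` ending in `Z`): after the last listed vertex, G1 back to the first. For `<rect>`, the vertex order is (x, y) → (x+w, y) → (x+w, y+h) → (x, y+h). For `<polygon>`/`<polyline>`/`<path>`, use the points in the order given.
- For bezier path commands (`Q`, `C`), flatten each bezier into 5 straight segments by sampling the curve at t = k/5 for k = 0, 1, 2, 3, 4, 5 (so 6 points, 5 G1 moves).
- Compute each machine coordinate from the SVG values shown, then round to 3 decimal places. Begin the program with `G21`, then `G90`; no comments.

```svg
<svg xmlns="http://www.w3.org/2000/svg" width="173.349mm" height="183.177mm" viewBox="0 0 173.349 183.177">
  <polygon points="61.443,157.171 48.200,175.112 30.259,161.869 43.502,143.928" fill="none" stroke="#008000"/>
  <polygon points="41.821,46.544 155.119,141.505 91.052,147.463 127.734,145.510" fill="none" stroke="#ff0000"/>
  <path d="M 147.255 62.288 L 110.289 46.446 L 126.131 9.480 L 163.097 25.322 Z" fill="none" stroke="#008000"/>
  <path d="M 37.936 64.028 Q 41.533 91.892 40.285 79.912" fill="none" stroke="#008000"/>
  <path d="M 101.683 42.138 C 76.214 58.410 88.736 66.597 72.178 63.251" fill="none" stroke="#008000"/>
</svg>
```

viewBox `0 0 173.349 183.177` with mm width/height → 1 unit = 1 mm. Flip: y_m = 183.177 − y_svg.

**Shape 1** — `<polygon>` regular polygon, stroke `#008000` → cut (S910, F848). Machine vertices: (61.443,26.006) → (48.200,8.065) → (30.259,21.308) → (43.502,39.249) → (61.443,26.006). Closed: final G1 returns to the first vertex.

**Shape 2** — `<polygon>` closed polygon, stroke `#ff0000` → engrave (S302, F2281). Machine vertices: (41.821,136.633) → (155.119,41.672) → (91.052,35.714) → (127.734,37.667) → (41.821,136.633). Closed: final G1 returns to the first vertex.

**Shape 3** — `<path>` regular polygon, stroke `#008000` → cut (S910, F848). Machine vertices: (147.255,120.889) → (110.289,136.731) → (126.131,173.697) → (163.097,157.855) → (147.255,120.889). Closed: final G1 returns to the first vertex.

**Shape 4** — `<path>` quadratic bezier, stroke `#008000` → cut (S910, F848). Control points (SVG): P0=(37.936,64.028), P1=(41.533,91.892), P2=(40.285,79.912); sampled at t=k/5. Machine vertices: (37.936,119.149) → (39.181,109.597) → (40.038,103.233) → (40.508,100.056) → (40.590,100.067) → (40.285,103.265). Open path.

**Shape 5** — `<path>` cubic bezier, stroke `#008000` → cut (S910, F848). Control points (SVG): P0=(101.683,42.138), P1=(76.214,58.410), P2=(88.736,66.597), P3=(72.178,63.251); sampled at t=k/5. Machine vertices: (101.683,141.039) → (90.424,132.274) → (85.063,125.614) → (82.382,121.226) → (79.160,119.275) → (72.178,119.926). Open path.

G21
G90
G00 X61.443 Y26.006
M3 S910
G1 X48.200 Y8.065 F848
G1 X30.259 Y21.308 F848
G1 X43.502 Y39.249 F848
G1 X61.443 Y26.006 F848
G00 X41.821 Y136.633
M3 S302
G1 X155.119 Y41.672 F2281
G1 X91.052 Y35.714 F2281
G1 X127.734 Y37.667 F2281
G1 X41.821 Y136.633 F2281
G00 X147.255 Y120.889
M3 S910
G1 X110.289 Y136.731 F848
G1 X126.131 Y173.697 F848
G1 X163.097 Y157.855 F848
G1 X147.255 Y120.889 F848
G00 X37.936 Y119.149
M3 S910
G1 X39.181 Y109.597 F848
G1 X40.038 Y103.233 F848
G1 X40.508 Y100.056 F848
G1 X40.590 Y100.067 F848
G1 X40.285 Y103.265 F848
G00 X101.683 Y141.039
M3 S910
G1 X90.424 Y132.274 F848
G1 X85.063 Y125.614 F848
G1 X82.382 Y121.226 F848
G1 X79.160 Y119.275 F848
G1 X72.178 Y119.926 F848
M5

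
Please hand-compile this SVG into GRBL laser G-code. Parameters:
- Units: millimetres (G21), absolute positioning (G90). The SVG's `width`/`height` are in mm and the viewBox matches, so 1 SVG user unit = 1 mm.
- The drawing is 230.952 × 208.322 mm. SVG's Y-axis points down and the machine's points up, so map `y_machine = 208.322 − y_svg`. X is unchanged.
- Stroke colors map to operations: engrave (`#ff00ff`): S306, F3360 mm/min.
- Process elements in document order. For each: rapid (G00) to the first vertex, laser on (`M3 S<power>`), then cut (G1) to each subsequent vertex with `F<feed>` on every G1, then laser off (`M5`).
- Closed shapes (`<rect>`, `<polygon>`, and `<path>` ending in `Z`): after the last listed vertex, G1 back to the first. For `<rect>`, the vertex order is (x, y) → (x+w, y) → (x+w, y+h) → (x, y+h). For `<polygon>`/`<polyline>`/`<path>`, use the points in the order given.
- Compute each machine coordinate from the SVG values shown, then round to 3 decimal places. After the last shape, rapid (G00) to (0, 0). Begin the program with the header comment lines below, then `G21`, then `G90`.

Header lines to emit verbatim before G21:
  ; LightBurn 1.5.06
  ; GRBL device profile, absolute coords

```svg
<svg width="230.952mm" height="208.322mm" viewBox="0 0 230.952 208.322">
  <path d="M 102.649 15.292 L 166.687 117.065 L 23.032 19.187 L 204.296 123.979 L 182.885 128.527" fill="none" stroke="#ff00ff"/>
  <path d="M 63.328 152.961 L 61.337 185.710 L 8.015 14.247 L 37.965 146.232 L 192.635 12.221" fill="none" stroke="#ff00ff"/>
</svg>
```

Since the viewBox matches the mm dimensions, user units are millimetres directly. The only transform is the Y-flip y_m = 208.322 − y_svg.

Shape 1 is a open polyline drawn with `<path>`. Its stroke #ff00ff means engrave at S306, F3360. After flipping Y the toolpath is (102.649,193.030) → (166.687,91.257) → (23.032,189.135) → (204.296,84.343) → (182.885,79.795).

Shape 2 is a open polyline drawn with `<path>`. Its stroke #ff00ff means engrave at S306, F3360. After flipping Y the toolpath is (63.328,55.361) → (61.337,22.612) → (8.015,194.075) → (37.965,62.090) → (192.635,196.101).

; LightBurn 1.5.06
; GRBL device profile, absolute coords
G21
G90
G00 X102.649 Y193.030
M3 S306
G1 X166.687 Y91.257 F3360
G1 X23.032 Y189.135 F3360
G1 X204.296 Y84.343 F3360
G1 X182.885 Y79.795 F3360
M5
G00 X63.328 Y55.361
M3 S306
G1 X61.337 Y22.612 F3360
G1 X8.015 Y194.075 F3360
G1 X37.965 Y62.090 F3360
G1 X192.635 Y196.101 F3360
M5
G00 X0.000 Y0.000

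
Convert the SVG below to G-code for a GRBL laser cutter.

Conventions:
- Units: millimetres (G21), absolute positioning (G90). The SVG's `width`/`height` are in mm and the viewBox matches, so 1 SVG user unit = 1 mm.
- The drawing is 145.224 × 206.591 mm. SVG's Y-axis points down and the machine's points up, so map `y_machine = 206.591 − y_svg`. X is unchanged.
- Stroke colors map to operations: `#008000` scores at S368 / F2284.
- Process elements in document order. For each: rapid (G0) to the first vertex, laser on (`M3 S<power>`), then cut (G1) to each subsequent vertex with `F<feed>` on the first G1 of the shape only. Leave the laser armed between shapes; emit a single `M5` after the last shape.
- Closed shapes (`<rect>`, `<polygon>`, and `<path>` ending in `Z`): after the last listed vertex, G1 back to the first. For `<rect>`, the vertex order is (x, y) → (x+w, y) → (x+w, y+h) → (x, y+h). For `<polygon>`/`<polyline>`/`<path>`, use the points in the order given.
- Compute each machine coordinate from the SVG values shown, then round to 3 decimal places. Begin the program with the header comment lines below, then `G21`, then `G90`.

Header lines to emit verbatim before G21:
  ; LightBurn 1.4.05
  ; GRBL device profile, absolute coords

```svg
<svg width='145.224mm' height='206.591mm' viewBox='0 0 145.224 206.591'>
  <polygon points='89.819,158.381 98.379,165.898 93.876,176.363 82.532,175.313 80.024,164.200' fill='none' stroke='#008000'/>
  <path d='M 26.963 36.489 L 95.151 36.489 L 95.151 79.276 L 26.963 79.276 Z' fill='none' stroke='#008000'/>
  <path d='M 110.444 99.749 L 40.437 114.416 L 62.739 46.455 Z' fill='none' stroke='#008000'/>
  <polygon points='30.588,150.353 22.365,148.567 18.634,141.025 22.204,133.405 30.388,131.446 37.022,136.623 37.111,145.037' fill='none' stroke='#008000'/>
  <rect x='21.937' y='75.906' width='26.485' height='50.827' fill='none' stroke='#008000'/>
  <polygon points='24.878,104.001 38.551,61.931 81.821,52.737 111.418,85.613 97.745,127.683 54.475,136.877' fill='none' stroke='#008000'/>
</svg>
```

1 u = 1 mm; y_m = 206.591 − y.

[1] `<polygon>` regular polygon, #008000→score S368 F2284: (89.819,48.210) → (98.379,40.693) → (93.876,30.228) → (82.532,31.278) → (80.024,42.391) → (89.819,48.210) (closed)

[2] `<path>` rectangle, #008000→score S368 F2284: (26.963,170.102) → (95.151,170.102) → (95.151,127.315) → (26.963,127.315) → (26.963,170.102) (closed)

[3] `<path>` regular polygon, #008000→score S368 F2284: (110.444,106.842) → (40.437,92.175) → (62.739,160.136) → (110.444,106.842) (closed)

[4] `<polygon>` regular polygon, #008000→score S368 F2284: (30.588,56.238) → (22.365,58.024) → (18.634,65.566) → (22.204,73.186) → (30.388,75.145) → (37.022,69.968) → (37.111,61.554) → (30.588,56.238) (closed)

[5] `<rect>` rectangle, #008000→score S368 F2284: (21.937,130.685) → (48.422,130.685) → (48.422,79.858) → (21.937,79.858) → (21.937,130.685) (closed)

[6] `<polygon>` regular polygon, #008000→score S368 F2284: (24.878,102.590) → (38.551,144.660) → (81.821,153.854) → (111.418,120.978) → (97.745,78.908) → (54.475,69.714) → (24.878,102.590) (closed)

; LightBurn 1.4.05
; GRBL device profile, absolute coords
G21
G90
G0 X89.819 Y48.210
M3 S368
G1 X98.379 Y40.693 F2284
G1 X93.876 Y30.228
G1 X82.532 Y31.278
G1 X80.024 Y42.391
G1 X89.819 Y48.210
G0 X26.963 Y170.102
M3 S368
G1 X95.151 Y170.102 F2284
G1 X95.151 Y127.315
G1 X26.963 Y127.315
G1 X26.963 Y170.102
G0 X110.444 Y106.842
M3 S368
G1 X40.437 Y92.175 F2284
G1 X62.739 Y160.136
G1 X110.444 Y106.842
G0 X30.588 Y56.238
M3 S368
G1 X22.365 Y58.024 F2284
G1 X18.634 Y65.566
G1 X22.204 Y73.186
G1 X30.388 Y75.145
G1 X37.022 Y69.968
G1 X37.111 Y61.554
G1 X30.588 Y56.238
G0 X21.937 Y130.685
M3 S368
G1 X48.422 Y130.685 F2284
G1 X48.422 Y79.858
G1 X21.937 Y79.858
G1 X21.937 Y130.685
G0 X24.878 Y102.590
M3 S368
G1 X38.551 Y144.660 F2284
G1 X81.821 Y153.854
G1 X111.418 Y120.978
G1 X97.745 Y78.908
G1 X54.475 Y69.714
G1 X24.878 Y102.590
M5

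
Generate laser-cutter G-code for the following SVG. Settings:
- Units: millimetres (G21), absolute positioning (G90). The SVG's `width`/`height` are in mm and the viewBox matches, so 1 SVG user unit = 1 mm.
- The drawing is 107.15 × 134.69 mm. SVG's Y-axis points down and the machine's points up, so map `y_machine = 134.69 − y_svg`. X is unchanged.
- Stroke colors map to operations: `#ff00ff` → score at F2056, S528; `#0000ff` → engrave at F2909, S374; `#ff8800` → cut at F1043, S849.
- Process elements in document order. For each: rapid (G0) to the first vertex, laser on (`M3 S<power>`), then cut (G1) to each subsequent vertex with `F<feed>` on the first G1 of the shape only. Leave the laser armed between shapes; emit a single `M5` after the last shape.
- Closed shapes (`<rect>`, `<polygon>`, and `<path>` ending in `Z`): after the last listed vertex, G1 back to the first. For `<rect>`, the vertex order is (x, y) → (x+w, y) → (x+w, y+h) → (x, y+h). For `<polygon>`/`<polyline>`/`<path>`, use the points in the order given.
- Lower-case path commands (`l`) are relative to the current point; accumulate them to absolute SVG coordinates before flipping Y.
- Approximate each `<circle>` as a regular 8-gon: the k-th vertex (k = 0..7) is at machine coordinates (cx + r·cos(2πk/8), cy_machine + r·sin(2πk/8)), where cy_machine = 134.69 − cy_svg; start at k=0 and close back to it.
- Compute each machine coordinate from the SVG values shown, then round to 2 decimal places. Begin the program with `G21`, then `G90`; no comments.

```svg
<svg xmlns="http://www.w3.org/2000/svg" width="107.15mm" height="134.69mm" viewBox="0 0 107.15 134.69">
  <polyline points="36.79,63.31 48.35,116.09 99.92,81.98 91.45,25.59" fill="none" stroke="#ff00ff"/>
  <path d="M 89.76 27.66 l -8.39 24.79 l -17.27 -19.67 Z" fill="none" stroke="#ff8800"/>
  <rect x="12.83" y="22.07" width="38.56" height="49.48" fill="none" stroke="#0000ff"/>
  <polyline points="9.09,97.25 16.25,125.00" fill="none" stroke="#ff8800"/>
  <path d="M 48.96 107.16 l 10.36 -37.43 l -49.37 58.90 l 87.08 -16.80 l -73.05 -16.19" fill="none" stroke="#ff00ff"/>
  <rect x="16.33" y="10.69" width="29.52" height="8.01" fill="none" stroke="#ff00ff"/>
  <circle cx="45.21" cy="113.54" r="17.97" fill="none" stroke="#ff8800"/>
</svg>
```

G21
G90
G0 X36.79 Y71.38
M3 S528
G1 X48.35 Y18.60 F2056
G1 X99.92 Y52.71
G1 X91.45 Y109.10
G0 X89.76 Y107.03
M3 S849
G1 X81.37 Y82.24 F1043
G1 X64.10 Y101.91
G1 X89.76 Y107.03
G0 X12.83 Y112.62
M3 S374
G1 X51.39 Y112.62 F2909
G1 X51.39 Y63.14
G1 X12.83 Y63.14
G1 X12.83 Y112.62
G0 X9.09 Y37.44
M3 S849
G1 X16.25 Y9.69 F1043
G0 X48.96 Y27.53
M3 S528
G1 X59.32 Y64.96 F2056
G1 X9.95 Y6.06
G1 X97.03 Y22.86
G1 X23.98 Y39.05
G0 X16.33 Y124.00
M3 S528
G1 X45.85 Y124.00 F2056
G1 X45.85 Y115.99
G1 X16.33 Y115.99
G1 X16.33 Y124.00
G0 X63.18 Y21.15
M3 S849
G1 X57.92 Y33.86 F1043
G1 X45.21 Y39.12
G1 X32.50 Y33.86
G1 X27.24 Y21.15
G1 X32.50 Y8.44
G1 X45.21 Y3.18
G1 X57.92 Y8.44
G1 X63.18 Y21.15
M5

viewBox `0 0 107.15 134.69` with mm width/height → 1 unit = 1 mm. Flip: y_m = 134.69 − y_svg.

**Shape 1** — `<polyline>` open polyline, stroke `#ff00ff` → score (S528, F2056). Machine vertices: (36.79,71.38) → (48.35,18.60) → (99.92,52.71) → (91.45,109.10). Open path.

**Shape 2** — `<path>` regular polygon, stroke `#ff8800` → cut (S849, F1043). Machine vertices: (89.76,107.03) → (81.37,82.24) → (64.10,101.91) → (89.76,107.03). Closed: final G1 returns to the first vertex.

**Shape 3** — `<rect>` rectangle, stroke `#0000ff` → engrave (S374, F2909). Machine vertices: (12.83,112.62) → (51.39,112.62) → (51.39,63.14) → (12.83,63.14) → (12.83,112.62). Closed: final G1 returns to the first vertex.

**Shape 4** — `<polyline>` line segment, stroke `#ff8800` → cut (S849, F1043). Machine vertices: (9.09,37.44) → (16.25,9.69). Open path.

**Shape 5** — `<path>` open polyline, stroke `#ff00ff` → score (S528, F2056). Machine vertices: (48.96,27.53) → (59.32,64.96) → (9.95,6.06) → (97.03,22.86) → (23.98,39.05). Open path.

**Shape 6** — `<rect>` rectangle, stroke `#ff00ff` → score (S528, F2056). Machine vertices: (16.33,124.00) → (45.85,124.00) → (45.85,115.99) → (16.33,115.99) → (16.33,124.00). Closed: final G1 returns to the first vertex.

**Shape 7** — `<circle>` circle, stroke `#ff8800` → cut (S849, F1043). Machine vertices: (63.18,21.15) → (57.92,33.86) → (45.21,39.12) → (32.50,33.86) → (27.24,21.15) → (32.50,8.44) → (45.21,3.18) → (57.92,8.44) → (63.18,21.15). Closed: final G1 returns to the first vertex.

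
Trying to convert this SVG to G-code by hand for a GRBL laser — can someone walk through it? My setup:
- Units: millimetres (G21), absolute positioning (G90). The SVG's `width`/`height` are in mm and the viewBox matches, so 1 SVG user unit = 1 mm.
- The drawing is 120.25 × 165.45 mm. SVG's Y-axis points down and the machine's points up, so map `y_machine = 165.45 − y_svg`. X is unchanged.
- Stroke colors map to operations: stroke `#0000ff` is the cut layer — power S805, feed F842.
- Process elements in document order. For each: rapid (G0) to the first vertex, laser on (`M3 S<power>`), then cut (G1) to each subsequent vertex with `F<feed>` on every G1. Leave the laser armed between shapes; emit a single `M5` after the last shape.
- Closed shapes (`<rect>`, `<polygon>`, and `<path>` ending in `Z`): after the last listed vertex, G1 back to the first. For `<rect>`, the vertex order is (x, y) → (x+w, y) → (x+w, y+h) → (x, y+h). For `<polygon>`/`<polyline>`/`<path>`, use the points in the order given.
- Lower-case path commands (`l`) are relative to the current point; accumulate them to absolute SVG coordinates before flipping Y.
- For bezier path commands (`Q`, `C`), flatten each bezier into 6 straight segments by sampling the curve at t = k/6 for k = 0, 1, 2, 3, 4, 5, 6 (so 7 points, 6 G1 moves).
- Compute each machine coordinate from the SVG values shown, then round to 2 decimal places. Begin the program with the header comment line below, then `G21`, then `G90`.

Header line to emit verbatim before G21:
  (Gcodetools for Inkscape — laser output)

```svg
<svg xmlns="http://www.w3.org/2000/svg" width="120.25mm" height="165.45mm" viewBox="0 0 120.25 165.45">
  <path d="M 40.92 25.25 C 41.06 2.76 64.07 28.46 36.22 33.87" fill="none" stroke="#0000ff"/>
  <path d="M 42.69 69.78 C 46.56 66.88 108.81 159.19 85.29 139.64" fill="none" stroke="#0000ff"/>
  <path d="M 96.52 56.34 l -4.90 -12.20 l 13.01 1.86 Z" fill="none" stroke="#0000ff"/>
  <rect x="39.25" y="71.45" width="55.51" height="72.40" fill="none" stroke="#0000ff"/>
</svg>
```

1 u = 1 mm; y_m = 165.45 − y.

[1] `<path>` cubic bezier, #0000ff→cut S805 F842: (40.92,140.20) → (42.55,147.75) → (45.95,149.16) → (49.07,146.35) → (49.85,141.22) → (46.25,135.66) → (36.22,131.58)

[2] `<path>` cubic bezier, #0000ff→cut S805 F842: (42.69,95.67) → (48.82,90.14) → (60.68,74.50) → (74.26,54.50) → (85.56,35.88) → (90.57,24.40) → (85.29,25.81)

[3] `<path>` regular polygon, #0000ff→cut S805 F842: (96.52,109.11) → (91.62,121.31) → (104.63,119.45) → (96.52,109.11) (closed)

[4] `<rect>` rectangle, #0000ff→cut S805 F842: (39.25,94.00) → (94.76,94.00) → (94.76,21.60) → (39.25,21.60) → (39.25,94.00) (closed)

(Gcodetools for Inkscape — laser output)
G21
G90
G0 X40.92 Y140.20
M3 S805
G1 X42.55 Y147.75 F842
G1 X45.95 Y149.16 F842
G1 X49.07 Y146.35 F842
G1 X49.85 Y141.22 F842
G1 X46.25 Y135.66 F842
G1 X36.22 Y131.58 F842
G0 X42.69 Y95.67
M3 S805
G1 X48.82 Y90.14 F842
G1 X60.68 Y74.50 F842
G1 X74.26 Y54.50 F842
G1 X85.56 Y35.88 F842
G1 X90.57 Y24.40 F842
G1 X85.29 Y25.81 F842
G0 X96.52 Y109.11
M3 S805
G1 X91.62 Y121.31 F842
G1 X104.63 Y119.45 F842
G1 X96.52 Y109.11 F842
G0 X39.25 Y94.00
M3 S805
G1 X94.76 Y94.00 F842
G1 X94.76 Y21.60 F842
G1 X39.25 Y21.60 F842
G1 X39.25 Y94.00 F842
M5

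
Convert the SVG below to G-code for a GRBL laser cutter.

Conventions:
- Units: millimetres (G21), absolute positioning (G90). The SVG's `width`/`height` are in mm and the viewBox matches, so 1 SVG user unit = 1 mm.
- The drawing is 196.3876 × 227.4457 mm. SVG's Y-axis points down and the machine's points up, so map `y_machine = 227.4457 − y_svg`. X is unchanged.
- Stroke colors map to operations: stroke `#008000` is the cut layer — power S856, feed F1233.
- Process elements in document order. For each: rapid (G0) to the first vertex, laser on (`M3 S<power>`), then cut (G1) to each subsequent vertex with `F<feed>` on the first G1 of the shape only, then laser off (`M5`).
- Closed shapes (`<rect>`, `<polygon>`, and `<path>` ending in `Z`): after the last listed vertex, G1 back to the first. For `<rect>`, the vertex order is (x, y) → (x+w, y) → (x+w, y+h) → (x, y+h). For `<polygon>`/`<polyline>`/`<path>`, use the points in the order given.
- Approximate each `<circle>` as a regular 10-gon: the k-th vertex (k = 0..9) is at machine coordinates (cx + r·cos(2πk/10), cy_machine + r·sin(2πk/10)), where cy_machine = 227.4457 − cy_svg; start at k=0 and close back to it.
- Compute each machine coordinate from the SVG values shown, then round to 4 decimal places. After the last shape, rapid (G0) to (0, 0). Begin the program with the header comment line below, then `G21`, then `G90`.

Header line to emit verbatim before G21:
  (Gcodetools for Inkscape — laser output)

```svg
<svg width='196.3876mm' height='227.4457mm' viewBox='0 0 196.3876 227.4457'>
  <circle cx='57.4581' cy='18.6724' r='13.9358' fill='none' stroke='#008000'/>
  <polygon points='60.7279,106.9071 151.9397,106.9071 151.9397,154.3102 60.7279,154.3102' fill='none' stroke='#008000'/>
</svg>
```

(Gcodetools for Inkscape — laser output)
G21
G90
G0 X71.3939 Y208.7733
M3 S856
G1 X68.7324 Y216.9646 F1233
G1 X61.7645 Y222.0270
G1 X53.1517 Y222.0270
G1 X46.1838 Y216.9646
G1 X43.5223 Y208.7733
G1 X46.1838 Y200.5820
G1 X53.1517 Y195.5196
G1 X61.7645 Y195.5196
G1 X68.7324 Y200.5820
G1 X71.3939 Y208.7733
M5
G0 X60.7279 Y120.5386
M3 S856
G1 X151.9397 Y120.5386 F1233
G1 X151.9397 Y73.1355
G1 X60.7279 Y73.1355
G1 X60.7279 Y120.5386
M5
G0 X0.0000 Y0.0000

Since the viewBox matches the mm dimensions, user units are millimetres directly. The only transform is the Y-flip y_m = 227.4457 − y_svg.

Shape 1 is a circle drawn with `<circle>`. Its stroke #008000 means cut at S856, F1233. After flipping Y the toolpath is (71.3939,208.7733) → (68.7324,216.9646) → (61.7645,222.0270) → (53.1517,222.0270) → (46.1838,216.9646) → (43.5223,208.7733) → (46.1838,200.5820) → (53.1517,195.5196) → (61.7645,195.5196) → (68.7324,200.5820) → (71.3939,208.7733), returning to the start.

Shape 2 is a rectangle drawn with `<polygon>`. Its stroke #008000 means cut at S856, F1233. After flipping Y the toolpath is (60.7279,120.5386) → (151.9397,120.5386) → (151.9397,73.1355) → (60.7279,73.1355) → (60.7279,120.5386), returning to the start.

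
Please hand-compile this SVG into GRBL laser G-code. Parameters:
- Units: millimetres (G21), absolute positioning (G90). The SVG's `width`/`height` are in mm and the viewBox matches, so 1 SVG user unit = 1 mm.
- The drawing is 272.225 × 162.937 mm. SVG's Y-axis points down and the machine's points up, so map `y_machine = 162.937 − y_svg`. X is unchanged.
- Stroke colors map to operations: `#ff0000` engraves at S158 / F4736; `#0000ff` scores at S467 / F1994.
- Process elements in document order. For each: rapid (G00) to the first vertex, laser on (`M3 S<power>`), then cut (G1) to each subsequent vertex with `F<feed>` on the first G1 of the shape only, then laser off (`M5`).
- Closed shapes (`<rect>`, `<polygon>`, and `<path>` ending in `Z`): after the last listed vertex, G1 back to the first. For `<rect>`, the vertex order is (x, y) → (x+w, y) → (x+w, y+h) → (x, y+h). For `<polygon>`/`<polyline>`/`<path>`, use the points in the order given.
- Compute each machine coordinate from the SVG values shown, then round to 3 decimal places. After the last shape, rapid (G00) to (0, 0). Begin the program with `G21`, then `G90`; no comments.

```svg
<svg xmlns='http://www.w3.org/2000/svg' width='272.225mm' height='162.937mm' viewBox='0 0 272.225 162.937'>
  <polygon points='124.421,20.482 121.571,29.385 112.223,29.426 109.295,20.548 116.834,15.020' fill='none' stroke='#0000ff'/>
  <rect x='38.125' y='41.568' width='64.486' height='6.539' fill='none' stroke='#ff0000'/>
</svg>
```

1 u = 1 mm; y_m = 162.937 − y.

[1] `<polygon>` regular polygon, #0000ff→score S467 F1994: (124.421,142.455) → (121.571,133.552) → (112.223,133.511) → (109.295,142.389) → (116.834,147.917) → (124.421,142.455) (closed)

[2] `<rect>` rectangle, #ff0000→engrave S158 F4736: (38.125,121.369) → (102.611,121.369) → (102.611,114.830) → (38.125,114.830) → (38.125,121.369) (closed)

G21
G90
G00 X124.421 Y142.455
M3 S467
G1 X121.571 Y133.552 F1994
G1 X112.223 Y133.511
G1 X109.295 Y142.389
G1 X116.834 Y147.917
G1 X124.421 Y142.455
M5
G00 X38.125 Y121.369
M3 S158
G1 X102.611 Y121.369 F4736
G1 X102.611 Y114.830
G1 X38.125 Y114.830
G1 X38.125 Y121.369
M5
G00 X0.000 Y0.000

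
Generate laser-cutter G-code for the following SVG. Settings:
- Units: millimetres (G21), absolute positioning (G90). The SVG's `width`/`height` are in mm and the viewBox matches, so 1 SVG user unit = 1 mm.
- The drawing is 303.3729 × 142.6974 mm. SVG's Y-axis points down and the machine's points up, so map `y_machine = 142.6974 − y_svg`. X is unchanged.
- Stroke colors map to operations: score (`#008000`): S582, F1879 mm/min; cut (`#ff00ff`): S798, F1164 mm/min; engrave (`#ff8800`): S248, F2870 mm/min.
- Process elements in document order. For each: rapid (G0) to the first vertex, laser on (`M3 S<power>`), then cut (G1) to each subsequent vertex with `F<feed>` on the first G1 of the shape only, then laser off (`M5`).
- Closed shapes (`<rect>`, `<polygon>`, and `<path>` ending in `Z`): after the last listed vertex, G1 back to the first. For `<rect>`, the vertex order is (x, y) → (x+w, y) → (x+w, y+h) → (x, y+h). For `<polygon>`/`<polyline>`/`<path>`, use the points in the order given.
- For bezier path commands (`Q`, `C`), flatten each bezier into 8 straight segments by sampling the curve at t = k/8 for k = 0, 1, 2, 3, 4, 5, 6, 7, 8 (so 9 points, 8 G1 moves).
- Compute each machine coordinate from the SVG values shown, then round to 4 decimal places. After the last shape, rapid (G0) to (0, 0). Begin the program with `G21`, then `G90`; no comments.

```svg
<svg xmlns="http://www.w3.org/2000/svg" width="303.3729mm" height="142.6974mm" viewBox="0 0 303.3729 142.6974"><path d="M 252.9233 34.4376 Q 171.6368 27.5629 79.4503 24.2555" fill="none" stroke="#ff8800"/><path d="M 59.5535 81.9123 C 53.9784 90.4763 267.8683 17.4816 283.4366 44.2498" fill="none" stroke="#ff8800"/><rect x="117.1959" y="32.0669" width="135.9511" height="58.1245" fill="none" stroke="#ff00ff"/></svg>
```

viewBox `0 0 303.3729 142.6974` with mm width/height → 1 unit = 1 mm. Flip: y_m = 142.6974 − y_svg.

**Shape 1** — `<path>` quadratic bezier, stroke `#ff8800` → engrave (S248, F2870). Control points (SVG): P0=(252.9233,34.4376), P1=(171.6368,27.5629), P2=(79.4503,24.2555); sampled at t=k/8. Machine vertices: (252.9233,108.2598) → (232.4314,109.9227) → (211.5988,111.4742) → (190.4256,112.9142) → (168.9118,114.2427) → (147.0574,115.4597) → (124.8623,116.5652) → (102.3266,117.5593) → (79.4503,118.4419). Open path.

**Shape 2** — `<path>` cubic bezier, stroke `#ff8800` → engrave (S248, F2870). Control points (SVG): P0=(59.5535,81.9123), P1=(53.9784,90.4763), P2=(267.8683,17.4816), P3=(283.4366,44.2498); sampled at t=k/8. Machine vertices: (59.5535,60.7851) → (66.9343,61.0425) → (89.9939,66.8212) → (123.8366,75.9963) → (163.5663,86.4429) → (204.2871,96.0362) → (241.1030,102.6514) → (269.1182,104.1634) → (283.4366,98.4476). Open path.

**Shape 3** — `<rect>` rectangle, stroke `#ff00ff` → cut (S798, F1164). Machine vertices: (117.1959,110.6305) → (253.1470,110.6305) → (253.1470,52.5060) → (117.1959,52.5060) → (117.1959,110.6305). Closed: final G1 returns to the first vertex.

G21
G90
G0 X252.9233 Y108.2598
M3 S248
G1 X232.4314 Y109.9227 F2870
G1 X211.5988 Y111.4742
G1 X190.4256 Y112.9142
G1 X168.9118 Y114.2427
G1 X147.0574 Y115.4597
G1 X124.8623 Y116.5652
G1 X102.3266 Y117.5593
G1 X79.4503 Y118.4419
M5
G0 X59.5535 Y60.7851
M3 S248
G1 X66.9343 Y61.0425 F2870
G1 X89.9939 Y66.8212
G1 X123.8366 Y75.9963
G1 X163.5663 Y86.4429
G1 X204.2871 Y96.0362
G1 X241.1030 Y102.6514
G1 X269.1182 Y104.1634
G1 X283.4366 Y98.4476
M5
G0 X117.1959 Y110.6305
M3 S798
G1 X253.1470 Y110.6305 F1164
G1 X253.1470 Y52.5060
G1 X117.1959 Y52.5060
G1 X117.1959 Y110.6305
M5
G0 X0.0000 Y0.0000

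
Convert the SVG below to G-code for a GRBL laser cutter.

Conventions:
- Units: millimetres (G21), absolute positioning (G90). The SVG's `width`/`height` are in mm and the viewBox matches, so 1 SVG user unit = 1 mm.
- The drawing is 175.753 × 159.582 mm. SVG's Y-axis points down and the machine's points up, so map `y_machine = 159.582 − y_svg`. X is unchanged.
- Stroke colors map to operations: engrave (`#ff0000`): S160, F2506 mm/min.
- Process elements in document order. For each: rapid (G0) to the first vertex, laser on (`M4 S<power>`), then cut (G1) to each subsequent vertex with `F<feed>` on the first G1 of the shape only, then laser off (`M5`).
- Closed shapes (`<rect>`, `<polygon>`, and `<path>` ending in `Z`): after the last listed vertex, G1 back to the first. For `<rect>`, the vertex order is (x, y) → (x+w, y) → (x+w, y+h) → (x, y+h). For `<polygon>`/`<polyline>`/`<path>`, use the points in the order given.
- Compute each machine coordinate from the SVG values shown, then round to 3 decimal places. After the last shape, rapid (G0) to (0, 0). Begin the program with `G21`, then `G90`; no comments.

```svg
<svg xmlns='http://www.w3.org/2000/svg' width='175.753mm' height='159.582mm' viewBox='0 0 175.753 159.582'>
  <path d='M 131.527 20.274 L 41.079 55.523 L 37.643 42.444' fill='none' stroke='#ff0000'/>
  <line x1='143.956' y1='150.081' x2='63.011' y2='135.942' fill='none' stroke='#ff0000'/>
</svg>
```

G21
G90
G0 X131.527 Y139.308
M4 S160
G1 X41.079 Y104.059 F2506
G1 X37.643 Y117.138
M5
G0 X143.956 Y9.501
M4 S160
G1 X63.011 Y23.640 F2506
M5
G0 X0.000 Y0.000

Since the viewBox matches the mm dimensions, user units are millimetres directly. The only transform is the Y-flip y_m = 159.582 − y_svg.

Shape 1 is a open polyline drawn with `<path>`. Its stroke #ff0000 means engrave at S160, F2506. After flipping Y the toolpath is (131.527,139.308) → (41.079,104.059) → (37.643,117.138).

Shape 2 is a line segment drawn with `<line>`. Its stroke #ff0000 means engrave at S160, F2506. After flipping Y the toolpath is (143.956,9.501) → (63.011,23.640).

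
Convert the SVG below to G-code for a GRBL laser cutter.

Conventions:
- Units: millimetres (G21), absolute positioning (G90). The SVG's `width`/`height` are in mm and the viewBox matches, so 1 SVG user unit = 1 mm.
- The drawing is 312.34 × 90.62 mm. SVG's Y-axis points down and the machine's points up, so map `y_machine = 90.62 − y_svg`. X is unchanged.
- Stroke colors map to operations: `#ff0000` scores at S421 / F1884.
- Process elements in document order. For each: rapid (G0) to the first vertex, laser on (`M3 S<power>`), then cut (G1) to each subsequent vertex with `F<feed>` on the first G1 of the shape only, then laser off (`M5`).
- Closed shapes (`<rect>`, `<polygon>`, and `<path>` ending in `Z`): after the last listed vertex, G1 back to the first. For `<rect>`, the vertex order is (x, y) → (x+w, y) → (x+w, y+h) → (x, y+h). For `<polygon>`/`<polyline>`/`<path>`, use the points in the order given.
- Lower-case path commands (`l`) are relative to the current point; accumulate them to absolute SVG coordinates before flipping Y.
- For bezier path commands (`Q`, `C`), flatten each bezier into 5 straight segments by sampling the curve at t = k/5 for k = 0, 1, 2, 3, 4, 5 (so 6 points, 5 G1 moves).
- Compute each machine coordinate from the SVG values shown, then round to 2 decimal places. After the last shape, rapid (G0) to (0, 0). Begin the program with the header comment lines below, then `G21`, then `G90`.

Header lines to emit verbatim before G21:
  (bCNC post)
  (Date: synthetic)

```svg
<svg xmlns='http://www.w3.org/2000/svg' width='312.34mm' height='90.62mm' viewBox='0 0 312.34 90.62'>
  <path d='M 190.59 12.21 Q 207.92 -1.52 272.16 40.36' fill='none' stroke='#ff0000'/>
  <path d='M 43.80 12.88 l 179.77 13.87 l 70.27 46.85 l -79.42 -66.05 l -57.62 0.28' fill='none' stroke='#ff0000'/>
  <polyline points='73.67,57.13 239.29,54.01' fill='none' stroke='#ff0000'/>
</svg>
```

(bCNC post)
(Date: synthetic)
G21
G90
G0 X190.59 Y78.41
M3 S421
G1 X199.40 Y81.68 F1884
G1 X211.96 Y80.50
G1 X228.27 Y74.87
G1 X248.34 Y64.79
G1 X272.16 Y50.26
M5
G0 X43.80 Y77.74
M3 S421
G1 X223.57 Y63.87 F1884
G1 X293.84 Y17.02
G1 X214.42 Y83.07
G1 X156.80 Y82.79
M5
G0 X73.67 Y33.49
M3 S421
G1 X239.29 Y36.61 F1884
M5
G0 X0.00 Y0.00

viewBox `0 0 312.34 90.62` with mm width/height → 1 unit = 1 mm. Flip: y_m = 90.62 − y_svg.

**Shape 1** — `<path>` quadratic bezier, stroke `#ff0000` → score (S421, F1884). Control points (SVG): P0=(190.59,12.21), P1=(207.92,-1.52), P2=(272.16,40.36); sampled at t=k/5. Machine vertices: (190.59,78.41) → (199.40,81.68) → (211.96,80.50) → (228.27,74.87) → (248.34,64.79) → (272.16,50.26). Open path.

**Shape 2** — `<path>` open polyline, stroke `#ff0000` → score (S421, F1884). Machine vertices: (43.80,77.74) → (223.57,63.87) → (293.84,17.02) → (214.42,83.07) → (156.80,82.79). Open path.

**Shape 3** — `<polyline>` line segment, stroke `#ff0000` → score (S421, F1884). Machine vertices: (73.67,33.49) → (239.29,36.61). Open path.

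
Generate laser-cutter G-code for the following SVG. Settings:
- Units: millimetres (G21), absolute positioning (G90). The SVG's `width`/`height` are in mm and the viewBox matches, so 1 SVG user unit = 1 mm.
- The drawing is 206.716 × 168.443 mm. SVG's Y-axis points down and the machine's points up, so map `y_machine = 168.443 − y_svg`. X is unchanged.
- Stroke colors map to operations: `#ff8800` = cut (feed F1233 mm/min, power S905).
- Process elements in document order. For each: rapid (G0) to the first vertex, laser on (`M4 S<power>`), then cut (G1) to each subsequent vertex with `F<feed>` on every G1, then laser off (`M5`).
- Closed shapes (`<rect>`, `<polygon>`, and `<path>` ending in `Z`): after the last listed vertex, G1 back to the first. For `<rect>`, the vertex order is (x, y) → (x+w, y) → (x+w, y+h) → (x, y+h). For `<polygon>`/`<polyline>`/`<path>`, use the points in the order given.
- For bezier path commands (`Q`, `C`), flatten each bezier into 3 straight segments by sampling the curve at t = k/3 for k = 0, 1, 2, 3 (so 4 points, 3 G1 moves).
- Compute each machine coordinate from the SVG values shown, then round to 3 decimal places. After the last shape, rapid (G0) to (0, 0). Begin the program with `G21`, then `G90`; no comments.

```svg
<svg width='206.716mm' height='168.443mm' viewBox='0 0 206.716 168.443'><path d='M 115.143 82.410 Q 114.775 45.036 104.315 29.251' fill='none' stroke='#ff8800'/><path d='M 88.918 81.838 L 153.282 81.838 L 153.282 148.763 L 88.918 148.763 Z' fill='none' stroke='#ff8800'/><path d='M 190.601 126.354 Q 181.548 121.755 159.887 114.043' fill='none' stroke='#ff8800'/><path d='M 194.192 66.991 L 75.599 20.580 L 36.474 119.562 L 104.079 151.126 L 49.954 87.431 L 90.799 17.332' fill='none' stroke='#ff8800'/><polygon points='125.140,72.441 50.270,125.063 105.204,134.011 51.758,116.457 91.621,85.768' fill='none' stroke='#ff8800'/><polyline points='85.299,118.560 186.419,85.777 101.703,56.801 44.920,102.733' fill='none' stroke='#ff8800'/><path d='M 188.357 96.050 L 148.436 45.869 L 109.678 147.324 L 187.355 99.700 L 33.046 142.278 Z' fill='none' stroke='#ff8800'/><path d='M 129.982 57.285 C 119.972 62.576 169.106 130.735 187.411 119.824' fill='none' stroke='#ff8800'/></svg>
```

viewBox `0 0 206.716 168.443` with mm width/height → 1 unit = 1 mm. Flip: y_m = 168.443 − y_svg.

**Shape 1** — `<path>` quadratic bezier, stroke `#ff8800` → cut (S905, F1233). Control points (SVG): P0=(115.143,82.410), P1=(114.775,45.036), P2=(104.315,29.251); sampled at t=k/3. Machine vertices: (115.143,86.033) → (113.776,108.550) → (110.167,126.270) → (104.315,139.192). Open path.

**Shape 2** — `<path>` rectangle, stroke `#ff8800` → cut (S905, F1233). Machine vertices: (88.918,86.605) → (153.282,86.605) → (153.282,19.680) → (88.918,19.680) → (88.918,86.605). Closed: final G1 returns to the first vertex.

**Shape 3** — `<path>` quadratic bezier, stroke `#ff8800` → cut (S905, F1233). Control points (SVG): P0=(190.601,126.354), P1=(181.548,121.755), P2=(159.887,114.043); sampled at t=k/3. Machine vertices: (190.601,42.089) → (183.165,45.501) → (172.927,49.605) → (159.887,54.400). Open path.

**Shape 4** — `<path>` open polyline, stroke `#ff8800` → cut (S905, F1233). Machine vertices: (194.192,101.452) → (75.599,147.863) → (36.474,48.881) → (104.079,17.317) → (49.954,81.012) → (90.799,151.111). Open path.

**Shape 5** — `<polygon>` closed polygon, stroke `#ff8800` → cut (S905, F1233). Machine vertices: (125.140,96.002) → (50.270,43.380) → (105.204,34.432) → (51.758,51.986) → (91.621,82.675) → (125.140,96.002). Closed: final G1 returns to the first vertex.

**Shape 6** — `<polyline>` open polyline, stroke `#ff8800` → cut (S905, F1233). Machine vertices: (85.299,49.883) → (186.419,82.666) → (101.703,111.642) → (44.920,65.710). Open path.

**Shape 7** — `<path>` closed polygon, stroke `#ff8800` → cut (S905, F1233). Machine vertices: (188.357,72.393) → (148.436,122.574) → (109.678,21.119) → (187.355,68.743) → (33.046,26.165) → (188.357,72.393). Closed: final G1 returns to the first vertex.

**Shape 8** — `<path>` cubic bezier, stroke `#ff8800` → cut (S905, F1233). Control points (SVG): P0=(129.982,57.285), P1=(119.972,62.576), P2=(169.106,130.735), P3=(187.411,119.824); sampled at t=k/3. Machine vertices: (129.982,111.158) → (136.354,90.168) → (162.162,58.808) → (187.411,48.619). Open path.

G21
G90
G0 X115.143 Y86.033
M4 S905
G1 X113.776 Y108.550 F1233
G1 X110.167 Y126.270 F1233
G1 X104.315 Y139.192 F1233
M5
G0 X88.918 Y86.605
M4 S905
G1 X153.282 Y86.605 F1233
G1 X153.282 Y19.680 F1233
G1 X88.918 Y19.680 F1233
G1 X88.918 Y86.605 F1233
M5
G0 X190.601 Y42.089
M4 S905
G1 X183.165 Y45.501 F1233
G1 X172.927 Y49.605 F1233
G1 X159.887 Y54.400 F1233
M5
G0 X194.192 Y101.452
M4 S905
G1 X75.599 Y147.863 F1233
G1 X36.474 Y48.881 F1233
G1 X104.079 Y17.317 F1233
G1 X49.954 Y81.012 F1233
G1 X90.799 Y151.111 F1233
M5
G0 X125.140 Y96.002
M4 S905
G1 X50.270 Y43.380 F1233
G1 X105.204 Y34.432 F1233
G1 X51.758 Y51.986 F1233
G1 X91.621 Y82.675 F1233
G1 X125.140 Y96.002 F1233
M5
G0 X85.299 Y49.883
M4 S905
G1 X186.419 Y82.666 F1233
G1 X101.703 Y111.642 F1233
G1 X44.920 Y65.710 F1233
M5
G0 X188.357 Y72.393
M4 S905
G1 X148.436 Y122.574 F1233
G1 X109.678 Y21.119 F1233
G1 X187.355 Y68.743 F1233
G1 X33.046 Y26.165 F1233
G1 X188.357 Y72.393 F1233
M5
G0 X129.982 Y111.158
M4 S905
G1 X136.354 Y90.168 F1233
G1 X162.162 Y58.808 F1233
G1 X187.411 Y48.619 F1233
M5
G0 X0.000 Y0.000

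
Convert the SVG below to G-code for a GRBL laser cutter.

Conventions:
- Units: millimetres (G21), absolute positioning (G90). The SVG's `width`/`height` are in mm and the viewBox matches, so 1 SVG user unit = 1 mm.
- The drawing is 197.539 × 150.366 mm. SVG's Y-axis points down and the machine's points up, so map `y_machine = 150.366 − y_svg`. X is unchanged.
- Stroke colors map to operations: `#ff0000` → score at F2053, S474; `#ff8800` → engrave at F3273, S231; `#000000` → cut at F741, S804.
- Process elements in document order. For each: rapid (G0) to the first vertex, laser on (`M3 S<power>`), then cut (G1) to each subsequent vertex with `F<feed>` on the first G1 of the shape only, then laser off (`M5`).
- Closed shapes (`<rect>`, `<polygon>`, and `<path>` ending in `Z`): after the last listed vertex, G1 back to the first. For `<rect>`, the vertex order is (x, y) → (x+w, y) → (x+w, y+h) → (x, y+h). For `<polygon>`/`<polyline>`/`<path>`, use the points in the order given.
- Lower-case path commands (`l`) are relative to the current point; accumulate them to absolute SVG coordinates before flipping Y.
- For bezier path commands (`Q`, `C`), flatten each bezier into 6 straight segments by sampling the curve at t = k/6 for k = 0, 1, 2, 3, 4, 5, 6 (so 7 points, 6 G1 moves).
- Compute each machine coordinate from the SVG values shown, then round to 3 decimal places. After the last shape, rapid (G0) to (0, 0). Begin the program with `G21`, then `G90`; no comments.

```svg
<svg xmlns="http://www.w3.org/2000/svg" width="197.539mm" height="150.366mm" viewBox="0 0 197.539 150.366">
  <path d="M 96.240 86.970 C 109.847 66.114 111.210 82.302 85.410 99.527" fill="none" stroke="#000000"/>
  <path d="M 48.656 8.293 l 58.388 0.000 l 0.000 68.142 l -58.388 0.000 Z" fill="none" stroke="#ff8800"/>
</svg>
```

G21
G90
G0 X96.240 Y63.396
M3 S804
G1 X101.954 Y70.904 F741
G1 X105.213 Y73.238
G1 X105.603 Y71.398
G1 X102.708 Y66.385
G1 X96.115 Y59.198
G1 X85.410 Y50.839
M5
G0 X48.656 Y142.073
M3 S231
G1 X107.044 Y142.073 F3273
G1 X107.044 Y73.931
G1 X48.656 Y73.931
G1 X48.656 Y142.073
M5
G0 X0.000 Y0.000

1 u = 1 mm; y_m = 150.366 − y.

[1] `<path>` cubic bezier, #000000→cut S804 F741: (96.240,63.396) → (101.954,70.904) → (105.213,73.238) → (105.603,71.398) → (102.708,66.385) → (96.115,59.198) → (85.410,50.839)

[2] `<path>` rectangle, #ff8800→engrave S231 F3273: (48.656,142.073) → (107.044,142.073) → (107.044,73.931) → (48.656,73.931) → (48.656,142.073) (closed)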